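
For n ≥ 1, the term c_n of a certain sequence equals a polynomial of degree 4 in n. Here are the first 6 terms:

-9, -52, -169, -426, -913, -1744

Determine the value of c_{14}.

1st diffs: -43, -117, -257, -487, -831.
2nd diffs: -74, -140, -230, -344.
3rd diffs: -66, -90, -114.
4th diffs: -24, -24 (constant).
Newton forward-difference form: c_n = -9 + (-43)·C(n-1,1) + (-74)·C(n-1,2) + (-66)·C(n-1,3) + (-24)·C(n-1,4).
At n = 14: n-1 = 13, so c_{14} = -9 - 559 - 5772 - 18876 - 17160 = -42376.

-42376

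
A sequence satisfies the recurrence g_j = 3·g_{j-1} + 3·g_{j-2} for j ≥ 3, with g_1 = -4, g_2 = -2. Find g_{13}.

-9940644

Iterate the recurrence:
g_3 = -18  g_4 = -60  g_5 = -234  …  g_{10} = -182412  g_{11} = -691578  g_{12} = -2621970  g_{13} = -9940644.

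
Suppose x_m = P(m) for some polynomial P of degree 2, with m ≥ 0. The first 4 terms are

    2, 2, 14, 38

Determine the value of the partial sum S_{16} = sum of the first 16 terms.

6752

1st diffs: 0, 12, 24.
2nd diffs: 12, 12 (constant).
Newton forward-difference form: x_m = 2 + 12·C(m,2).
Continuing: …, 74, 122, 182, 254, …, x_{15} = 1262.
Summing m = 0..15 (16 terms) gives 6752.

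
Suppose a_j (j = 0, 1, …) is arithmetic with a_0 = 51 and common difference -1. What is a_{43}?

a_j = 51 + (j - 0)·(-1).
a_{43} = 51 + 43·(-1) = 8.

8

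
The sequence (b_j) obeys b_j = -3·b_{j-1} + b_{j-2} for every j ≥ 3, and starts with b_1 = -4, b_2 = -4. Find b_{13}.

Iterate the recurrence:
b_3 = 8, b_4 = -28, b_5 = 92, …, b_{10} = -36172, b_{11} = 119468, b_{12} = -394576, b_{13} = 1303196.

1303196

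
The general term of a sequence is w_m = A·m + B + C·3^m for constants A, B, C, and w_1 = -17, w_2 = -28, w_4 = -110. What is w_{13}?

-1594397

Write the equations: A + B + 3C = -17; 2A + B + 9C = -28; 4A + B + 81C = -110.
Subtracting the first from the second: A + 6C = -11.
Subtracting the second from the third: 2A + 72C = -82.
Solving: C = -1, A = -5, then B = -9.
Therefore w_{13} = -65 + (-9) + (-1)·1594323 = -1594397.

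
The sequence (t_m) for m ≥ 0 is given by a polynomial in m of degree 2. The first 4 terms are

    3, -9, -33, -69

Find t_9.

1st diffs: -12, -24, -36.
2nd diffs: -12, -12 (constant).
So t_m = -6m^2 - 6m + 3.
Evaluating at m = 9 gives t_9 = -537.

-537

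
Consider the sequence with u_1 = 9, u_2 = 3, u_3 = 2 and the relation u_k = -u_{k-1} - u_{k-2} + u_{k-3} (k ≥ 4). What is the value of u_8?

Iterate the recurrence:
u_4 = 4; u_5 = -3; u_6 = 1; u_7 = 6; u_8 = -10.

-10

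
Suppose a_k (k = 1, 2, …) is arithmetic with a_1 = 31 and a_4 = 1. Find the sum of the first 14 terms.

-476

Common difference d = (1 - 31) / (4 - 1) = -10.
a_k = 31 + (k - 1)·(-10).
a_{14} = -99; S = 14·(31 + (-99))/2 = -476.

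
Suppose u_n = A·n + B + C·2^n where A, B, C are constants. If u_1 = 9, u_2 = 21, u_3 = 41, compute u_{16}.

At n = 1, 2, 3: A + B + 2C = 9; 2A + B + 4C = 21; 3A + B + 8C = 41.
Subtracting the first from the second: A + 2C = 12.
Subtracting the second from the third: A + 4C = 20.
Solving: C = 4, A = 4, then B = -3.
Hence u_{16} = 4·16 + (-3) + 4·65536 = 262205.

262205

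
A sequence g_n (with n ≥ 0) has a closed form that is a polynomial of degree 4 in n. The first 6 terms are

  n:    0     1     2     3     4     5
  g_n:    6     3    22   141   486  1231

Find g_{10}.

1st diffs: -3, 19, 119, 345, 745.
2nd diffs: 22, 100, 226, 400.
3rd diffs: 78, 126, 174.
4th diffs: 48, 48 (constant).
Newton forward-difference form: g_n = 6 + (-3)·C(n,1) + 22·C(n,2) + 78·C(n,3) + 48·C(n,4).
At n = 10: n = 10, so g_{10} = 6 - 30 + 990 + 9360 + 10080 = 20406.

20406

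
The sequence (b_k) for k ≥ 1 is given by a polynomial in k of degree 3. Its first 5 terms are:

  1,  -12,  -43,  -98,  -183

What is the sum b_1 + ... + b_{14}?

-13727

1st diffs: -13, -31, -55, -85.
2nd diffs: -18, -24, -30.
3rd diffs: -6, -6 (constant).
Newton forward-difference form: b_k = 1 + (-13)·C(k-1,1) + (-18)·C(k-1,2) + (-6)·C(k-1,3).
Continuing: …, -304, -467, -678, -943, …, b_{14} = -3288.
Summing k = 1..14 (14 terms) gives -13727.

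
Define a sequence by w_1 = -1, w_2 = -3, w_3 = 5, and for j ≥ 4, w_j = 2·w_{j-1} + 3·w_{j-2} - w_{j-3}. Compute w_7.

154

Compute successive terms:
w_4 = 2;  w_5 = 22;  w_6 = 45;  w_7 = 154.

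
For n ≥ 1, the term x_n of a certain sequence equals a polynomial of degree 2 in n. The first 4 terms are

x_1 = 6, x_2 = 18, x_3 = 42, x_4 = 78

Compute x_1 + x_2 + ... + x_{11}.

1st diffs: 12, 24, 36.
2nd diffs: 12, 12 (constant).
Newton forward-difference form: x_n = 6 + 12·C(n-1,1) + 12·C(n-1,2).
Continuing: …, 126, 186, 258, 342, …, x_{11} = 666.
Summing n = 1..11 (11 terms) gives 2706.

2706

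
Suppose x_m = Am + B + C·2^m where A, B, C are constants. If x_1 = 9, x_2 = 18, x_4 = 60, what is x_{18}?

The three given values yield: A + B + 2C = 9; 2A + B + 4C = 18; 4A + B + 16C = 60.
Subtracting the first from the second: A + 2C = 9.
Subtracting the second from the third: 2A + 12C = 42.
Solving: C = 3, A = 3, then B = 0.
So x_m = 3·m + 0 + 3·2^m; at m=18 this is 786486.

786486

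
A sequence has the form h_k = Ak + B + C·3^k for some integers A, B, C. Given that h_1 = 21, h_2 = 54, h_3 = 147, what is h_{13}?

7971657

The three given values yield: A + B + 3C = 21; 2A + B + 9C = 54; 3A + B + 27C = 147.
Subtracting the first from the second: A + 6C = 33.
Subtracting the second from the third: A + 18C = 93.
Solving: C = 5, A = 3, then B = 3.
So h_k = 3·k + 3 + 5·3^k; at k=13 this is 7971657.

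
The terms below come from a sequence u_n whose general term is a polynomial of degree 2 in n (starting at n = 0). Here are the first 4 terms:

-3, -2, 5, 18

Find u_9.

222

1st diffs: 1, 7, 13.
2nd diffs: 6, 6 (constant).
Newton forward-difference form: u_n = -3 + 1·C(n,1) + 6·C(n,2).
At n = 9: n = 9, so u_9 = -3 + 9 + 216 = 222.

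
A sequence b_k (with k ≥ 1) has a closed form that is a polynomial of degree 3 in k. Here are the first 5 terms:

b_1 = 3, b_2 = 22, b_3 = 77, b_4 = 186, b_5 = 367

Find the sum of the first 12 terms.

1st diffs: 19, 55, 109, 181.
2nd diffs: 36, 54, 72.
3rd diffs: 18, 18 (constant).
Newton forward-difference form: b_k = 3 + 19·C(k-1,1) + 36·C(k-1,2) + 18·C(k-1,3).
Continuing: …, 638, 1017, 1522, 2171, …, b_{12} = 5162.
Summing k = 1..12 (12 terms) gives 18120.

18120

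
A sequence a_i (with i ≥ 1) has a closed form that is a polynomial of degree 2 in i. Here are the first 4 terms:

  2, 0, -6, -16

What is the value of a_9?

1st diffs: -2, -6, -10.
2nd diffs: -4, -4 (constant).
So a_i = -2i^2 + 4i.
Evaluating at i = 9 gives a_9 = -126.

-126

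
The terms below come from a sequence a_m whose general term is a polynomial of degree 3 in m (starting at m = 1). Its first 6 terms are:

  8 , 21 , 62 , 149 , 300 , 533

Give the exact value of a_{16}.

11333

1st diffs: 13, 41, 87, 151, 233.
2nd diffs: 28, 46, 64, 82.
3rd diffs: 18, 18, 18 (constant).
So a_m = 3m^3 - 4m^2 + 4m + 5.
Evaluating at m = 16 gives a_{16} = 11333.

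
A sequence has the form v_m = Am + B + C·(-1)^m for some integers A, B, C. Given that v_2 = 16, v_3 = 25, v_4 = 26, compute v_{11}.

At m = 2, 3, 4: 2A + B + C = 16; 3A + B - C = 25; 4A + B + C = 26.
Subtracting the first from the second: A - 2C = 9.
Subtracting the second from the third: A + 2C = 1.
Solving: C = -2, A = 5, then B = 8.
Therefore v_{11} = 55 + 8 + (-2)·(-1) = 65.

65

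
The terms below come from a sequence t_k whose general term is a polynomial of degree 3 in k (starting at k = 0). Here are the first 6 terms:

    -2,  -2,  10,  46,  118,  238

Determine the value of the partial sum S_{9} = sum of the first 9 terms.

2502

1st diffs: 0, 12, 36, 72, 120.
2nd diffs: 12, 24, 36, 48.
3rd diffs: 12, 12, 12 (constant).
So t_k = 2k^3 - 2k - 2.
Continuing: 418, 670, 1006.
Summing k = 0..8 (9 terms) gives 2502.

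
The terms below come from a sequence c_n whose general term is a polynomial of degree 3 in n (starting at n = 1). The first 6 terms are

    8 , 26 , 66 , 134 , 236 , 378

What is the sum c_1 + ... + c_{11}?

6688

1st diffs: 18, 40, 68, 102, 142.
2nd diffs: 22, 28, 34, 40.
3rd diffs: 6, 6, 6 (constant).
So c_n = n^3 + 5n^2 - 4n + 6.
Continuing: …, 566, 806, 1104, 1466, …, c_{11} = 1898.
Summing n = 1..11 (11 terms) gives 6688.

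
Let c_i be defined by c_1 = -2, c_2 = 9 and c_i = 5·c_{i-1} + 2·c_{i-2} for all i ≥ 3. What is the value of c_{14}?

4462177311

c_3 = 41;  c_4 = 223;  c_5 = 1197;  …;  c_{11} = 28778661;  c_{12} = 154607063;  c_{13} = 830592637;  c_{14} = 4462177311.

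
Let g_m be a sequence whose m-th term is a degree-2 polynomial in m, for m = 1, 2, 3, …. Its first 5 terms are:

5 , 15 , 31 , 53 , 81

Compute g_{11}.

1st diffs: 10, 16, 22, 28.
2nd diffs: 6, 6, 6 (constant).
Newton forward-difference form: g_m = 5 + 10·C(m-1,1) + 6·C(m-1,2).
At m = 11: m-1 = 10, so g_{11} = 5 + 100 + 270 = 375.

375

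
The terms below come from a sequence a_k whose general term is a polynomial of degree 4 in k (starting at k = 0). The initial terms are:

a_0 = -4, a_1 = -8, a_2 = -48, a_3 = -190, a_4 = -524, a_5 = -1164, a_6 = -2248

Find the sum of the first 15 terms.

1st diffs: -4, -40, -142, -334, -640, -1084.
2nd diffs: -36, -102, -192, -306, -444.
3rd diffs: -66, -90, -114, -138.
4th diffs: -24, -24, -24 (constant).
So a_k = -k^4 - 5k^3 + 4k^2 - 2k - 4.
Continuing: …, -3938, -6420, -9904, -14624, …, a_{14} = -51384.
Summing k = 0..14 (15 terms) gives -179022.

-179022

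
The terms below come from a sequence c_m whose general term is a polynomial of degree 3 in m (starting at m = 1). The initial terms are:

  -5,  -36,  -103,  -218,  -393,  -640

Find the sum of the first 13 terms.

1st diffs: -31, -67, -115, -175, -247.
2nd diffs: -36, -48, -60, -72.
3rd diffs: -12, -12, -12 (constant).
So c_m = -2m^3 - 6m^2 + m + 2.
Continuing: …, -971, -1398, -1933, -2588, …, c_{13} = -5393.
Summing m = 1..13 (13 terms) gives -21359.

-21359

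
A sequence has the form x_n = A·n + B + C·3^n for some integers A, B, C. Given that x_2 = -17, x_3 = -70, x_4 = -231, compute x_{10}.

Plug in n = 2, 3, 4: 2A + B + 9C = -17; 3A + B + 27C = -70; 4A + B + 81C = -231.
Subtracting the first from the second: A + 18C = -53.
Subtracting the second from the third: A + 54C = -161.
Solving: C = -3, A = 1, then B = 8.
Hence x_{10} = 1·10 + 8 + (-3)·59049 = -177129.

-177129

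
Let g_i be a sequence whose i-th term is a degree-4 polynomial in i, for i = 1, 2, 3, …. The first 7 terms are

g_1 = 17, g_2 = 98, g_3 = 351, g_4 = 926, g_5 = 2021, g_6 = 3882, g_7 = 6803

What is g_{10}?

1st diffs: 81, 253, 575, 1095, 1861, 2921.
2nd diffs: 172, 322, 520, 766, 1060.
3rd diffs: 150, 198, 246, 294.
4th diffs: 48, 48, 48 (constant).
Newton forward-difference form: g_i = 17 + 81·C(i-1,1) + 172·C(i-1,2) + 150·C(i-1,3) + 48·C(i-1,4).
At i = 10: i-1 = 9, so g_{10} = 17 + 729 + 6192 + 12600 + 6048 = 25586.

25586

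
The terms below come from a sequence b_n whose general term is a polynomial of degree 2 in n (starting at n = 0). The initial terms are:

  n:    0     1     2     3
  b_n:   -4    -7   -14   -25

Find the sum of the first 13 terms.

-1430

1st diffs: -3, -7, -11.
2nd diffs: -4, -4 (constant).
Newton forward-difference form: b_n = -4 + (-3)·C(n,1) + (-4)·C(n,2).
Continuing: …, -40, -59, -82, -109, …, b_{12} = -304.
Summing n = 0..12 (13 terms) gives -1430.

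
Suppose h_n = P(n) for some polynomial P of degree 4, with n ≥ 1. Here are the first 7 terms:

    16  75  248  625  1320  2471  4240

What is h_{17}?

108720

1st diffs: 59, 173, 377, 695, 1151, 1769.
2nd diffs: 114, 204, 318, 456, 618.
3rd diffs: 90, 114, 138, 162.
4th diffs: 24, 24, 24 (constant).
Newton forward-difference form: h_n = 16 + 59·C(n-1,1) + 114·C(n-1,2) + 90·C(n-1,3) + 24·C(n-1,4).
At n = 17: n-1 = 16, so h_{17} = 16 + 944 + 13680 + 50400 + 43680 = 108720.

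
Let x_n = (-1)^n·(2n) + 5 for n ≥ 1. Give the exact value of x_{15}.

(-1)^15 = -1; 2n at n=15 is 30; so x_{15} = -25.

-25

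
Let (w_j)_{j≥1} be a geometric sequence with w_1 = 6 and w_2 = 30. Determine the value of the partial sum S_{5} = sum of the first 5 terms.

Common ratio r = 5.
w_j = 6·5^(j-1).
S = 6·(5^5 - 1)/(5 - 1) = 6·(3125 - 1)/(4) = 4686.

4686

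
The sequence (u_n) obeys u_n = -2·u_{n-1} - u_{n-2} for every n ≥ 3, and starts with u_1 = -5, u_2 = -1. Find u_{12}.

-61

u_3 = 7  u_4 = -13  u_5 = 19  u_6 = -25  u_7 = 31  u_8 = -37  u_9 = 43  u_{10} = -49  u_{11} = 55  u_{12} = -61.
(Characteristic roots are -1 and -1.)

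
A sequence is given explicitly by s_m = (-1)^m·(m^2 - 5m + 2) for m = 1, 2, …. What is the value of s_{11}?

(-1)^11 = -1; m^2 - 5m + 2 at m=11 is 68; so s_{11} = -68.

-68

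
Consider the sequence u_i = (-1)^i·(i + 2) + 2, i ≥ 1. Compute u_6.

(-1)^6 = 1; i + 2 at i=6 is 8; so u_6 = 10.

10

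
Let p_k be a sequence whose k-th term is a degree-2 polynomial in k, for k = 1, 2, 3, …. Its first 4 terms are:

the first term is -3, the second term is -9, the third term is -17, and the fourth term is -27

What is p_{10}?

1st diffs: -6, -8, -10.
2nd diffs: -2, -2 (constant).
Newton forward-difference form: p_k = -3 + (-6)·C(k-1,1) + (-2)·C(k-1,2).
At k = 10: k-1 = 9, so p_{10} = -3 - 54 - 72 = -129.

-129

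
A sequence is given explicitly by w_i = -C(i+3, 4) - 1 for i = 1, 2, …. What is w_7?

-211

C(10, 4) = 210, so w_7 = -211.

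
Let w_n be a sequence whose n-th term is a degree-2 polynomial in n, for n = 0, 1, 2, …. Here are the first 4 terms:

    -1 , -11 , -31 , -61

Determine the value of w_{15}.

-1201

1st diffs: -10, -20, -30.
2nd diffs: -10, -10 (constant).
Newton forward-difference form: w_n = -1 + (-10)·C(n,1) + (-10)·C(n,2).
At n = 15: n = 15, so w_{15} = -1 - 150 - 1050 = -1201.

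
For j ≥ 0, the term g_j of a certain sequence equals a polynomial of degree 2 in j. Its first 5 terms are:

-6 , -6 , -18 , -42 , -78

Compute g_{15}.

-1266

1st diffs: 0, -12, -24, -36.
2nd diffs: -12, -12, -12 (constant).
Newton forward-difference form: g_j = -6 + (-12)·C(j,2).
At j = 15: j = 15, so g_{15} = -6 - 1260 = -1266.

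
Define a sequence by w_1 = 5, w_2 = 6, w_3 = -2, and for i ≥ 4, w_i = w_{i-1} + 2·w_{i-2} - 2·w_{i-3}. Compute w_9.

-100

Step forward from the initial values:
w_4 = 0, w_5 = -16, w_6 = -12, w_7 = -44, w_8 = -36, w_9 = -100.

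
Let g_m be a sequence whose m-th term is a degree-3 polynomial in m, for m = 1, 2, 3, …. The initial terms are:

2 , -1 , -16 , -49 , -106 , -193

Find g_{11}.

-1288

1st diffs: -3, -15, -33, -57, -87.
2nd diffs: -12, -18, -24, -30.
3rd diffs: -6, -6, -6 (constant).
Newton forward-difference form: g_m = 2 + (-3)·C(m-1,1) + (-12)·C(m-1,2) + (-6)·C(m-1,3).
At m = 11: m-1 = 10, so g_{11} = 2 - 30 - 540 - 720 = -1288.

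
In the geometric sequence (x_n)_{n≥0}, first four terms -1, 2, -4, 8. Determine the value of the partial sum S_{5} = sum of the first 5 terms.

-11

Common ratio r = -2.
x_n = (-1)·(-2)^(n-0).
S = (-1)·((-2)^5 - 1)/(-2 - 1) = (-1)·(-32 - 1)/(-3) = -11.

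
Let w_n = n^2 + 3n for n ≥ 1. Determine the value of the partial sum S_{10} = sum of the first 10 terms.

550

Over n = 1..10: Σn = 55, Σn² = 385.
Total = (1)·385 + (3)·55 = 550.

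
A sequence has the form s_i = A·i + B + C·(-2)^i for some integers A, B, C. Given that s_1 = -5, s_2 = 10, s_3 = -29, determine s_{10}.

The three given values yield: A + B - 2C = -5; 2A + B + 4C = 10; 3A + B - 8C = -29.
Subtracting the first from the second: A + 6C = 15.
Subtracting the second from the third: A - 12C = -39.
Solving: C = 3, A = -3, then B = 4.
Hence s_{10} = -3·10 + 4 + 3·1024 = 3046.

3046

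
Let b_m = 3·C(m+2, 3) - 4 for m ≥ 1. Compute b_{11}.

C(13, 3) = 286, so b_{11} = 854.

854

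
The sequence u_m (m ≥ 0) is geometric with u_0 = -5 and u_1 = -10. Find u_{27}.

-671088640

Common ratio r = 2.
u_m = (-5)·2^(m-0).
u_{27} = (-5)·2^27 = -671088640.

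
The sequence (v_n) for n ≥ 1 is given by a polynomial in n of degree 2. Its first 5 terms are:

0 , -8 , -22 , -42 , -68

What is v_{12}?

-418

1st diffs: -8, -14, -20, -26.
2nd diffs: -6, -6, -6 (constant).
So v_n = -3n^2 + n + 2.
Evaluating at n = 12 gives v_{12} = -418.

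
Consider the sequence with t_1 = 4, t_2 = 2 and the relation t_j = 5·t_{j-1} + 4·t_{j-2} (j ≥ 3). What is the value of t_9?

Iterate the recurrence:
t_3 = 26  t_4 = 138  t_5 = 794  t_6 = 4522  t_7 = 25786  t_8 = 147018  t_9 = 838234.

838234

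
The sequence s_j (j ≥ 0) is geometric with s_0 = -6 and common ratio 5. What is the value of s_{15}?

s_j = (-6)·5^(j-0).
s_{15} = (-6)·5^15 = -183105468750.

-183105468750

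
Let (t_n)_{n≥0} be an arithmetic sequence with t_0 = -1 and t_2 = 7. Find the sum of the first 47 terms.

4277

Common difference d = (7 - (-1)) / (2 - 0) = 4.
t_n = -1 + (n - 0)·4.
t_{46} = 183; S = 47·(-1 + 183)/2 = 4277.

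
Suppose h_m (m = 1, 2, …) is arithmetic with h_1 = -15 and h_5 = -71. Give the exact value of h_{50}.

Common difference d = (-71 - (-15)) / (5 - 1) = -14.
h_m = -15 + (m - 1)·(-14).
h_{50} = -15 + 49·(-14) = -701.

-701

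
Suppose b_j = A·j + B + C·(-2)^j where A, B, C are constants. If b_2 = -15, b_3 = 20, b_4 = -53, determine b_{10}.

Plug in j = 2, 3, 4: 2A + B + 4C = -15; 3A + B - 8C = 20; 4A + B + 16C = -53.
Subtracting the first from the second: A - 12C = 35.
Subtracting the second from the third: A + 24C = -73.
Solving: C = -3, A = -1, then B = -1.
Hence b_{10} = -1·10 + (-1) + (-3)·1024 = -3083.

-3083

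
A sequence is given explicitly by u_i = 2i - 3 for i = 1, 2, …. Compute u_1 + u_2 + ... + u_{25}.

575

Over i = 1..25: Σi = 325.
Total = (2)·325 + (-3)·25 = 575.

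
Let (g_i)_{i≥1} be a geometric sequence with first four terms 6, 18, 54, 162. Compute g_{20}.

Common ratio r = 3.
g_i = 6·3^(i-1).
g_{20} = 6·3^19 = 6973568802.

6973568802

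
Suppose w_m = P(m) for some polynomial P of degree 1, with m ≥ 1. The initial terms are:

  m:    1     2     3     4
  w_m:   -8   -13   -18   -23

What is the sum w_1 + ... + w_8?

1st diffs: -5, -5, -5 (constant).
So w_m = -5m - 3.
Continuing: -28, -33, -38, -43.
Summing m = 1..8 (8 terms) gives -204.

-204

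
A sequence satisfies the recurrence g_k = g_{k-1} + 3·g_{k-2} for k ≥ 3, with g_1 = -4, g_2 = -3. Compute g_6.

Step forward from the initial values:
g_3 = -15, g_4 = -24, g_5 = -69, g_6 = -141.

-141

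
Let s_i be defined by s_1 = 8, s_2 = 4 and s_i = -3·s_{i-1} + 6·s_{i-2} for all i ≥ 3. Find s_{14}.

-259235316

Iterate the recurrence:
s_3 = 36  s_4 = -84  s_5 = 468  …  s_{11} = 3101652  s_{12} = -13560372  s_{13} = 59291028  s_{14} = -259235316.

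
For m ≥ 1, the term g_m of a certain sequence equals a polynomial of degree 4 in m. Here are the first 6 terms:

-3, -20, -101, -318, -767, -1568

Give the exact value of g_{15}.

1st diffs: -17, -81, -217, -449, -801.
2nd diffs: -64, -136, -232, -352.
3rd diffs: -72, -96, -120.
4th diffs: -24, -24 (constant).
So g_m = -m^4 - 2m^3 + 5m^2 - 3m - 2.
Evaluating at m = 15 gives g_{15} = -56297.

-56297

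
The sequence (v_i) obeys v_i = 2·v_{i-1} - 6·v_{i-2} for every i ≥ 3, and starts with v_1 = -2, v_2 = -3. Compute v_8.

-24

Applying the relation repeatedly:
v_3 = 6;  v_4 = 30;  v_5 = 24;  v_6 = -132;  v_7 = -408;  v_8 = -24.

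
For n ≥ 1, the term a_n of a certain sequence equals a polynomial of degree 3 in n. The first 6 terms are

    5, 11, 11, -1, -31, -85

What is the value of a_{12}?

-1249

1st diffs: 6, 0, -12, -30, -54.
2nd diffs: -6, -12, -18, -24.
3rd diffs: -6, -6, -6 (constant).
Newton forward-difference form: a_n = 5 + 6·C(n-1,1) + (-6)·C(n-1,2) + (-6)·C(n-1,3).
At n = 12: n-1 = 11, so a_{12} = 5 + 66 - 330 - 990 = -1249.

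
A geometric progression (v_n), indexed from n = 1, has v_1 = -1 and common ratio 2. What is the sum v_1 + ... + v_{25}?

-33554431

v_n = (-1)·2^(n-1).
S = (-1)·(2^25 - 1)/(2 - 1) = (-1)·(33554432 - 1)/(1) = -33554431.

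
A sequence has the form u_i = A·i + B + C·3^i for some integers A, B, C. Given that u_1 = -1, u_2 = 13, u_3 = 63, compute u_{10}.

177101

At i = 1, 2, 3: A + B + 3C = -1; 2A + B + 9C = 13; 3A + B + 27C = 63.
Subtracting the first from the second: A + 6C = 14.
Subtracting the second from the third: A + 18C = 50.
Solving: C = 3, A = -4, then B = -6.
Therefore u_{10} = -40 + (-6) + 3·59049 = 177101.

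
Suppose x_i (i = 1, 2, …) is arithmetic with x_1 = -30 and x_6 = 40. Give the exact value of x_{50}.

Common difference d = (40 - (-30)) / (6 - 1) = 14.
x_i = -30 + (i - 1)·14.
x_{50} = -30 + 49·14 = 656.

656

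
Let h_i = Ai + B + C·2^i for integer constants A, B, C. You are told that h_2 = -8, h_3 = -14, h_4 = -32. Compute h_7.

The three given values yield: 2A + B + 4C = -8; 3A + B + 8C = -14; 4A + B + 16C = -32.
Subtracting the first from the second: A + 4C = -6.
Subtracting the second from the third: A + 8C = -18.
Solving: C = -3, A = 6, then B = -8.
Therefore h_7 = 42 + (-8) + (-3)·128 = -350.

-350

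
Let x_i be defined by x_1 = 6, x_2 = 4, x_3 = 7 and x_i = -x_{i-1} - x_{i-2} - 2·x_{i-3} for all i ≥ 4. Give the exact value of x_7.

Step forward from the initial values:
x_4 = -23  x_5 = 8  x_6 = 1  x_7 = 37.

37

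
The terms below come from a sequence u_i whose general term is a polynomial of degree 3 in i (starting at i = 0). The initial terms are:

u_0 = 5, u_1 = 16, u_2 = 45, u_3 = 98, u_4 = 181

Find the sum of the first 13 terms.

1st diffs: 11, 29, 53, 83.
2nd diffs: 18, 24, 30.
3rd diffs: 6, 6 (constant).
Newton forward-difference form: u_i = 5 + 11·C(i,1) + 18·C(i,2) + 6·C(i,3).
Continuing: …, 300, 461, 670, 933, …, u_{12} = 2645.
Summing i = 0..12 (13 terms) gives 10361.

10361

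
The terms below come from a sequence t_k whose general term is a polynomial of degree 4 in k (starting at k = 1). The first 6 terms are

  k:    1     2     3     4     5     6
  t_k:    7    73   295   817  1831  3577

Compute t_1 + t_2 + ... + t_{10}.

64096

1st diffs: 66, 222, 522, 1014, 1746.
2nd diffs: 156, 300, 492, 732.
3rd diffs: 144, 192, 240.
4th diffs: 48, 48 (constant).
So t_k = 2k^4 + 4k^3 + 4k^2 - 4k + 1.
Continuing: 6343, 10465, 16327, 24361.
Summing k = 1..10 (10 terms) gives 64096.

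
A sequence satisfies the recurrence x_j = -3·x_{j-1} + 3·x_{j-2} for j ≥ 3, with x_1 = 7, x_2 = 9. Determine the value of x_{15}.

Applying the relation repeatedly:
x_3 = -6; x_4 = 45; x_5 = -153; …; x_{12} = 1756890; x_{13} = -6660873; x_{14} = 25253289; x_{15} = -95742486.

-95742486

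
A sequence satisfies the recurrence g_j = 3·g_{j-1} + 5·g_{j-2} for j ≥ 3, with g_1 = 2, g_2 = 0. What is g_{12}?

3116130

Compute successive terms:
g_3 = 10;  g_4 = 30;  g_5 = 140;  g_6 = 570;  g_7 = 2410;  g_8 = 10080;  g_9 = 42290;  g_{10} = 177270;  g_{11} = 743260;  g_{12} = 3116130.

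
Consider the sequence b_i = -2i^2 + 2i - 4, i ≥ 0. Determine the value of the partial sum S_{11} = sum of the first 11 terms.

-704

Over i = 0..10: Σi = 55, Σi² = 385.
Total = (-2)·385 + (2)·55 + (-4)·11 = -704.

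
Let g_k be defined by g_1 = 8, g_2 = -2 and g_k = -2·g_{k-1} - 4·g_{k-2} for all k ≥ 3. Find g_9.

-1792

Iterate the recurrence:
g_3 = -28  g_4 = 64  g_5 = -16  g_6 = -224  g_7 = 512  g_8 = -128  g_9 = -1792.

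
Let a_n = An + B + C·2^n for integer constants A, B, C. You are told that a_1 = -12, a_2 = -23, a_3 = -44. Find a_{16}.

The three given values yield: A + B + 2C = -12; 2A + B + 4C = -23; 3A + B + 8C = -44.
Subtracting the first from the second: A + 2C = -11.
Subtracting the second from the third: A + 4C = -21.
Solving: C = -5, A = -1, then B = -1.
Hence a_{16} = -1·16 + (-1) + (-5)·65536 = -327697.

-327697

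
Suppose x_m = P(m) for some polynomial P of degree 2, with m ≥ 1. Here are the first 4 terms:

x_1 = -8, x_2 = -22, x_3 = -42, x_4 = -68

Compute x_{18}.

1st diffs: -14, -20, -26.
2nd diffs: -6, -6 (constant).
So x_m = -3m^2 - 5m.
Evaluating at m = 18 gives x_{18} = -1062.

-1062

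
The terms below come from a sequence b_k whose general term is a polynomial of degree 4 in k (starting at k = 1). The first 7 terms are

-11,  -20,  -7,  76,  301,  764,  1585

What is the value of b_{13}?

1st diffs: -9, 13, 83, 225, 463, 821.
2nd diffs: 22, 70, 142, 238, 358.
3rd diffs: 48, 72, 96, 120.
4th diffs: 24, 24, 24 (constant).
So b_k = k^4 - 2k^3 - 2k^2 - 4k - 4.
Evaluating at k = 13 gives b_{13} = 23773.

23773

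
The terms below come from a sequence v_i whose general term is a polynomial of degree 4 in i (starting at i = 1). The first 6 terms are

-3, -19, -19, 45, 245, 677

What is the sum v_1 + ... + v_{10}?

1st diffs: -16, 0, 64, 200, 432.
2nd diffs: 16, 64, 136, 232.
3rd diffs: 48, 72, 96.
4th diffs: 24, 24 (constant).
So v_i = i^4 - 2i^3 - 5i^2 - 2i + 5.
Continuing: 1461, 2741, 4685, 7485.
Summing i = 1..10 (10 terms) gives 17298.

17298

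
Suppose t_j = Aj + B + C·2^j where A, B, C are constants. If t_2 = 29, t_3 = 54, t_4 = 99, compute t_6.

349

At j = 2, 3, 4: 2A + B + 4C = 29; 3A + B + 8C = 54; 4A + B + 16C = 99.
Subtracting the first from the second: A + 4C = 25.
Subtracting the second from the third: A + 8C = 45.
Solving: C = 5, A = 5, then B = -1.
Hence t_6 = 5·6 + (-1) + 5·64 = 349.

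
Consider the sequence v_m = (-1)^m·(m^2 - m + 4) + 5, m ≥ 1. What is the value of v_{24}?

(-1)^24 = 1; m^2 - m + 4 at m=24 is 556; so v_{24} = 561.

561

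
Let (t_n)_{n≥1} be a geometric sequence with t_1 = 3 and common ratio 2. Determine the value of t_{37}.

206158430208

t_n = 3·2^(n-1).
t_{37} = 3·2^36 = 206158430208.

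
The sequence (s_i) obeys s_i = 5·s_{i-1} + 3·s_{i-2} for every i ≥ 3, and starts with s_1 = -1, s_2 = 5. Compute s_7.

Iterate the recurrence:
s_3 = 22; s_4 = 125; s_5 = 691; s_6 = 3830; s_7 = 21223.

21223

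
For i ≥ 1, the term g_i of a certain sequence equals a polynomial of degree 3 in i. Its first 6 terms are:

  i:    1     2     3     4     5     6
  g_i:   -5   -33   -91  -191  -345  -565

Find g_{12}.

1st diffs: -28, -58, -100, -154, -220.
2nd diffs: -30, -42, -54, -66.
3rd diffs: -12, -12, -12 (constant).
So g_i = -2i^3 - 3i^2 - 5i + 5.
Evaluating at i = 12 gives g_{12} = -3943.

-3943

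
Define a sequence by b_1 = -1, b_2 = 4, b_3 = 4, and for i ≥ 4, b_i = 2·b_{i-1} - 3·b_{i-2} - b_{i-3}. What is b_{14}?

Applying the relation repeatedly:
b_4 = -3;  b_5 = -22;  b_6 = -39;  …;  b_{11} = -521;  b_{12} = -2136;  b_{13} = -2971;  b_{14} = 987.

987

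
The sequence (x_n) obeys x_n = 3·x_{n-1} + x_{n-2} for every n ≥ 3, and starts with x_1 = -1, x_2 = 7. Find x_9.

Iterate the recurrence:
x_3 = 20  x_4 = 67  x_5 = 221  x_6 = 730  x_7 = 2411  x_8 = 7963  x_9 = 26300.

26300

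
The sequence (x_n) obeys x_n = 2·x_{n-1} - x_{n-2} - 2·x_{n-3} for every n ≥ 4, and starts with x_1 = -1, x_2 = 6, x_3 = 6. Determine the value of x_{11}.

Iterate the recurrence:
x_4 = 8  x_5 = -2  x_6 = -24  x_7 = -62  x_8 = -96  x_9 = -82  x_{10} = 56  x_{11} = 386.

386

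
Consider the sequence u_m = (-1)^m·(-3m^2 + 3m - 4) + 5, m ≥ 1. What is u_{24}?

(-1)^24 = 1; -3m^2 + 3m - 4 at m=24 is -1660; so u_{24} = -1655.

-1655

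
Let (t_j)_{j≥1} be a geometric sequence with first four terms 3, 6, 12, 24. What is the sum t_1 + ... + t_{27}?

Common ratio r = 2.
t_j = 3·2^(j-1).
S = 3·(2^27 - 1)/(2 - 1) = 3·(134217728 - 1)/(1) = 402653181.

402653181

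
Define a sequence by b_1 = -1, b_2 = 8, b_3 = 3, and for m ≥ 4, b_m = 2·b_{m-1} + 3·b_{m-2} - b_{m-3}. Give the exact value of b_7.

590

Iterate the recurrence:
b_4 = 31  b_5 = 63  b_6 = 216  b_7 = 590.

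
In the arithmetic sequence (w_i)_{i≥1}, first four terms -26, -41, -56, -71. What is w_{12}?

-191

Common difference d = -15.
w_i = -26 + (i - 1)·(-15).
w_{12} = -26 + 11·(-15) = -191.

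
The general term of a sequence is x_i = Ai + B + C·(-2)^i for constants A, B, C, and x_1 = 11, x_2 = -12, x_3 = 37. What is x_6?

At i = 1, 2, 3: A + B - 2C = 11; 2A + B + 4C = -12; 3A + B - 8C = 37.
Subtracting the first from the second: A + 6C = -23.
Subtracting the second from the third: A - 12C = 49.
Solving: C = -4, A = 1, then B = 2.
Therefore x_6 = 6 + 2 + (-4)·64 = -248.

-248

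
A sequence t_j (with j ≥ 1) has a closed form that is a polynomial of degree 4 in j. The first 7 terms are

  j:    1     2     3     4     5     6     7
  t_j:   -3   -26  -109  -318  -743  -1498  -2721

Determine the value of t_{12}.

1st diffs: -23, -83, -209, -425, -755, -1223.
2nd diffs: -60, -126, -216, -330, -468.
3rd diffs: -66, -90, -114, -138.
4th diffs: -24, -24, -24 (constant).
Newton forward-difference form: t_j = -3 + (-23)·C(j-1,1) + (-60)·C(j-1,2) + (-66)·C(j-1,3) + (-24)·C(j-1,4).
At j = 12: j-1 = 11, so t_{12} = -3 - 253 - 3300 - 10890 - 7920 = -22366.

-22366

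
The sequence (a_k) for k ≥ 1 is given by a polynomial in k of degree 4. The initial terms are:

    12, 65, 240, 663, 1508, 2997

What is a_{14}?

80573

1st diffs: 53, 175, 423, 845, 1489.
2nd diffs: 122, 248, 422, 644.
3rd diffs: 126, 174, 222.
4th diffs: 48, 48 (constant).
Newton forward-difference form: a_k = 12 + 53·C(k-1,1) + 122·C(k-1,2) + 126·C(k-1,3) + 48·C(k-1,4).
At k = 14: k-1 = 13, so a_{14} = 12 + 689 + 9516 + 36036 + 34320 = 80573.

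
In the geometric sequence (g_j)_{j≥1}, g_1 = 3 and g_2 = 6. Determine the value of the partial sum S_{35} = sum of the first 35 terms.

Common ratio r = 2.
g_j = 3·2^(j-1).
S = 3·(2^35 - 1)/(2 - 1) = 3·(34359738368 - 1)/(1) = 103079215101.

103079215101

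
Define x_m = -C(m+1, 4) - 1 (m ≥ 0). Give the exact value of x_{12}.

-716

C(13, 4) = 715, so x_{12} = -716.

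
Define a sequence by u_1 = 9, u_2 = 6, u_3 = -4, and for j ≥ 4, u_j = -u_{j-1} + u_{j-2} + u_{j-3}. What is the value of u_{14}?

Compute successive terms:
u_4 = 19, u_5 = -17, u_6 = 32, …, u_{11} = -56, u_{12} = 71, u_{13} = -69, u_{14} = 84.

84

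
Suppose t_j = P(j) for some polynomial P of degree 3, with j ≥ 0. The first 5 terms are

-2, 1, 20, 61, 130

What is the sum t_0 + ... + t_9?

3295

1st diffs: 3, 19, 41, 69.
2nd diffs: 16, 22, 28.
3rd diffs: 6, 6 (constant).
Newton forward-difference form: t_j = -2 + 3·C(j,1) + 16·C(j,2) + 6·C(j,3).
Continuing: …, 233, 376, 565, 806, …, t_9 = 1105.
Summing j = 0..9 (10 terms) gives 3295.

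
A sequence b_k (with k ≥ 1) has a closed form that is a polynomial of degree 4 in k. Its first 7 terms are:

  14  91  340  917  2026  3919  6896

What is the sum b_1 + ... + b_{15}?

1st diffs: 77, 249, 577, 1109, 1893, 2977.
2nd diffs: 172, 328, 532, 784, 1084.
3rd diffs: 156, 204, 252, 300.
4th diffs: 48, 48, 48 (constant).
So b_k = 2k^4 + 6k^3 + 5k + 1.
Continuing: …, 11305, 17542, 26051, 37324, …, b_{15} = 121576.
Summing k = 1..15 (15 terms) gives 443639.

443639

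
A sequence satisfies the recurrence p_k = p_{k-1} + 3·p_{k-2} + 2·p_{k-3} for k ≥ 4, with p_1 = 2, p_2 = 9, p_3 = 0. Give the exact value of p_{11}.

Compute successive terms:
p_4 = 31; p_5 = 49; p_6 = 142; p_7 = 351; p_8 = 875; p_9 = 2212; p_{10} = 5539; p_{11} = 13925.

13925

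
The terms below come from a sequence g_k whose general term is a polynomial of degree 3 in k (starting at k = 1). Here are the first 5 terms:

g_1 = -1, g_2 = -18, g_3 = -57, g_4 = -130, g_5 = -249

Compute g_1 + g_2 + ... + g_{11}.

1st diffs: -17, -39, -73, -119.
2nd diffs: -22, -34, -46.
3rd diffs: -12, -12 (constant).
So g_k = -2k^3 + k^2 - 6k + 6.
Continuing: …, -426, -673, -1002, -1425, …, g_{11} = -2601.
Summing k = 1..11 (11 terms) gives -8536.

-8536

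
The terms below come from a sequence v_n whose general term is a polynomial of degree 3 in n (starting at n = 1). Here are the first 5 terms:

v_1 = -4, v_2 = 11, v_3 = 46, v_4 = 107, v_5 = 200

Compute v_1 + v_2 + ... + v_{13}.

11128

1st diffs: 15, 35, 61, 93.
2nd diffs: 20, 26, 32.
3rd diffs: 6, 6 (constant).
So v_n = n^3 + 4n^2 - 4n - 5.
Continuing: …, 331, 506, 731, 1012, …, v_{13} = 2816.
Summing n = 1..13 (13 terms) gives 11128.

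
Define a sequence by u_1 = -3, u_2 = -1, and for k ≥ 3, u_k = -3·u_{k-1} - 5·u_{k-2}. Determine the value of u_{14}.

Step forward from the initial values:
u_3 = 18, u_4 = -49, u_5 = 57, …, u_{11} = 13593, u_{12} = -25774, u_{13} = 9357, u_{14} = 100799.

100799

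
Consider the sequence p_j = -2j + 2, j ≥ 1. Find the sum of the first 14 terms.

-182

Over j = 1..14: Σj = 105.
Total = (-2)·105 + (2)·14 = -182.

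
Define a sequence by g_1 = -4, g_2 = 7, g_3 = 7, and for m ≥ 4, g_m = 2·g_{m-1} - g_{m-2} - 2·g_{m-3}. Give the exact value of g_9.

-175

Iterate the recurrence:
g_4 = 15, g_5 = 9, g_6 = -11, g_7 = -61, g_8 = -129, g_9 = -175.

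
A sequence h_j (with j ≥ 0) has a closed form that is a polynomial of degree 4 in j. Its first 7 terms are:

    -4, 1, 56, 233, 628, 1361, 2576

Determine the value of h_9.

1st diffs: 5, 55, 177, 395, 733, 1215.
2nd diffs: 50, 122, 218, 338, 482.
3rd diffs: 72, 96, 120, 144.
4th diffs: 24, 24, 24 (constant).
So h_j = j^4 + 6j^3 - 2j - 4.
Evaluating at j = 9 gives h_9 = 10913.

10913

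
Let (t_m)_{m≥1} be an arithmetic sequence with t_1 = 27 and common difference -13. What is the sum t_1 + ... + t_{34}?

t_m = 27 + (m - 1)·(-13).
t_{34} = -402; S = 34·(27 + (-402))/2 = -6375.

-6375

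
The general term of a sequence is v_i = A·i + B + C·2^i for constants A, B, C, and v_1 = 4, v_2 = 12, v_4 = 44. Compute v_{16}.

131132

The three given values yield: A + B + 2C = 4; 2A + B + 4C = 12; 4A + B + 16C = 44.
Subtracting the first from the second: A + 2C = 8.
Subtracting the second from the third: 2A + 12C = 32.
Solving: C = 2, A = 4, then B = -4.
So v_i = 4·i + (-4) + 2·2^i; at i=16 this is 131132.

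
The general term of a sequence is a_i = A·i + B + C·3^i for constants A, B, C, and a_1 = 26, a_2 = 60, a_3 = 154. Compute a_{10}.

295292

Write the equations: A + B + 3C = 26; 2A + B + 9C = 60; 3A + B + 27C = 154.
Subtracting the first from the second: A + 6C = 34.
Subtracting the second from the third: A + 18C = 94.
Solving: C = 5, A = 4, then B = 7.
Therefore a_{10} = 40 + 7 + 5·59049 = 295292.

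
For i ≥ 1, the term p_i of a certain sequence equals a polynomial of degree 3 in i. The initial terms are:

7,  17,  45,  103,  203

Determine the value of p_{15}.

6153

1st diffs: 10, 28, 58, 100.
2nd diffs: 18, 30, 42.
3rd diffs: 12, 12 (constant).
So p_i = 2i^3 - 3i^2 + 5i + 3.
Evaluating at i = 15 gives p_{15} = 6153.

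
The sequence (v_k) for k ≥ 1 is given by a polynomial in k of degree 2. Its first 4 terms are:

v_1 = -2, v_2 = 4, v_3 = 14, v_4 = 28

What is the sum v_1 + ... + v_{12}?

1252

1st diffs: 6, 10, 14.
2nd diffs: 4, 4 (constant).
Newton forward-difference form: v_k = -2 + 6·C(k-1,1) + 4·C(k-1,2).
Continuing: …, 46, 68, 94, 124, …, v_{12} = 284.
Summing k = 1..12 (12 terms) gives 1252.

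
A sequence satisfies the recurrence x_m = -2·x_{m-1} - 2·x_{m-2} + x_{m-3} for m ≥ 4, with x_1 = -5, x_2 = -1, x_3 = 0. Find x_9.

Step forward from the initial values:
x_4 = -3; x_5 = 5; x_6 = -4; x_7 = -5; x_8 = 23; x_9 = -40.

-40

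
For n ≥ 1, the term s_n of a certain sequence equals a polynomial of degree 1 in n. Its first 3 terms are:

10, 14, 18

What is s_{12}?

54

1st diffs: 4, 4 (constant).
So s_n = 4n + 6.
Evaluating at n = 12 gives s_{12} = 54.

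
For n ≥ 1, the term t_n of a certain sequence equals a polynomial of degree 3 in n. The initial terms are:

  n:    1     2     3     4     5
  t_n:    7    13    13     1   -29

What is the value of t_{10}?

-659

1st diffs: 6, 0, -12, -30.
2nd diffs: -6, -12, -18.
3rd diffs: -6, -6 (constant).
Newton forward-difference form: t_n = 7 + 6·C(n-1,1) + (-6)·C(n-1,2) + (-6)·C(n-1,3).
At n = 10: n-1 = 9, so t_{10} = 7 + 54 - 216 - 504 = -659.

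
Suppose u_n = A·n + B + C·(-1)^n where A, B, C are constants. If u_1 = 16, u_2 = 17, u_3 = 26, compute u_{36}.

Plug in n = 1, 2, 3: A + B - C = 16; 2A + B + C = 17; 3A + B - C = 26.
Subtracting the first from the second: A + 2C = 1.
Subtracting the second from the third: A - 2C = 9.
Solving: C = -2, A = 5, then B = 9.
Therefore u_{36} = 180 + 9 + (-2)·1 = 187.

187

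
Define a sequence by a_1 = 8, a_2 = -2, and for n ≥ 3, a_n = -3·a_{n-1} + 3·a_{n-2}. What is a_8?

Step forward from the initial values:
a_3 = 30;  a_4 = -96;  a_5 = 378;  a_6 = -1422;  a_7 = 5400;  a_8 = -20466.

-20466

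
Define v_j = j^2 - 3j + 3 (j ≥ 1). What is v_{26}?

601

v_{26} = 1·26^2 - 3·26 + 3 = 601.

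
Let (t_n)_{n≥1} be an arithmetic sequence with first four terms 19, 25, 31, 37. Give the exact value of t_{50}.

Common difference d = 6.
t_n = 19 + (n - 1)·6.
t_{50} = 19 + 49·6 = 313.

313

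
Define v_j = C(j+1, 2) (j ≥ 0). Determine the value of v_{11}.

C(12, 2) = 66, so v_{11} = 66.

66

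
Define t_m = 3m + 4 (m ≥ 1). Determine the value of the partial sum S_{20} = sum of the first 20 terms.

Over m = 1..20: Σm = 210.
Total = (3)·210 + (4)·20 = 710.

710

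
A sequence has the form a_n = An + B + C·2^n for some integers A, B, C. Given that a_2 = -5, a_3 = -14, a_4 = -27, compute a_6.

Write the equations: 2A + B + 4C = -5; 3A + B + 8C = -14; 4A + B + 16C = -27.
Subtracting the first from the second: A + 4C = -9.
Subtracting the second from the third: A + 8C = -13.
Solving: C = -1, A = -5, then B = 9.
Therefore a_6 = -30 + 9 + (-1)·64 = -85.

-85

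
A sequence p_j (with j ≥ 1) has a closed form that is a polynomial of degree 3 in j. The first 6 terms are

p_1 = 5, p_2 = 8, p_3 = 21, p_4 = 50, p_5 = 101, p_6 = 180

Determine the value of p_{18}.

1st diffs: 3, 13, 29, 51, 79.
2nd diffs: 10, 16, 22, 28.
3rd diffs: 6, 6, 6 (constant).
So p_j = j^3 - j^2 - j + 6.
Evaluating at j = 18 gives p_{18} = 5496.

5496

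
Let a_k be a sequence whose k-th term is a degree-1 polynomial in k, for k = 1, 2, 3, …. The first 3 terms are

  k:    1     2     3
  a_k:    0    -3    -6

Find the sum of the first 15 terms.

1st diffs: -3, -3 (constant).
So a_k = -3k + 3.
Continuing: …, -9, -12, -15, -18, …, a_{15} = -42.
Summing k = 1..15 (15 terms) gives -315.

-315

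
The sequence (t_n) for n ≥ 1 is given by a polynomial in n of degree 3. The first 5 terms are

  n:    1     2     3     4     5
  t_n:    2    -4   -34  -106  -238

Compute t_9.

-1726

1st diffs: -6, -30, -72, -132.
2nd diffs: -24, -42, -60.
3rd diffs: -18, -18 (constant).
Newton forward-difference form: t_n = 2 + (-6)·C(n-1,1) + (-24)·C(n-1,2) + (-18)·C(n-1,3).
At n = 9: n-1 = 8, so t_9 = 2 - 48 - 672 - 1008 = -1726.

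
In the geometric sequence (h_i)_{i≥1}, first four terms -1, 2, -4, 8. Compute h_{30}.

536870912

Common ratio r = -2.
h_i = (-1)·(-2)^(i-1).
h_{30} = (-1)·(-2)^29 = 536870912.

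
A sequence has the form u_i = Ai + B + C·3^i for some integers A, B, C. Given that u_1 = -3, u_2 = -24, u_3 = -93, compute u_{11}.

-708549

Plug in i = 1, 2, 3: A + B + 3C = -3; 2A + B + 9C = -24; 3A + B + 27C = -93.
Subtracting the first from the second: A + 6C = -21.
Subtracting the second from the third: A + 18C = -69.
Solving: C = -4, A = 3, then B = 6.
Therefore u_{11} = 33 + 6 + (-4)·177147 = -708549.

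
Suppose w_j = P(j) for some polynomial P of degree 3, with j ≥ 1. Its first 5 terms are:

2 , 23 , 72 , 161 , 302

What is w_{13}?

4742

1st diffs: 21, 49, 89, 141.
2nd diffs: 28, 40, 52.
3rd diffs: 12, 12 (constant).
So w_j = 2j^3 + 2j^2 + j - 3.
Evaluating at j = 13 gives w_{13} = 4742.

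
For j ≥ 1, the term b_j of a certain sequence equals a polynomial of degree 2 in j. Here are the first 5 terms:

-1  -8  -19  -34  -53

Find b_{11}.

1st diffs: -7, -11, -15, -19.
2nd diffs: -4, -4, -4 (constant).
So b_j = -2j^2 - j + 2.
Evaluating at j = 11 gives b_{11} = -251.

-251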